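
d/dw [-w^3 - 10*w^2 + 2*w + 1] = -3*w^2 - 20*w + 2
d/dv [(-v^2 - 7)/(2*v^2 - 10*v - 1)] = 10*(v^2 + 3*v - 7)/(4*v^4 - 40*v^3 + 96*v^2 + 20*v + 1)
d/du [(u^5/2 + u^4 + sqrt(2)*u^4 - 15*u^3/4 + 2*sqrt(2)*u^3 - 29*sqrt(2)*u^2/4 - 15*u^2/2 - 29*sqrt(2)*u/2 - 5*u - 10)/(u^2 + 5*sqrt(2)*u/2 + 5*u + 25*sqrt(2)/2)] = (12*u^6 + 56*sqrt(2)*u^5 + 96*u^5 + 210*u^4 + 446*sqrt(2)*u^4 + 410*sqrt(2)*u^3 + 660*u^3 - 1449*sqrt(2)*u^2 + 650*u^2 - 2740*u - 1500*sqrt(2)*u - 2500 - 300*sqrt(2))/(4*(2*u^4 + 10*sqrt(2)*u^3 + 20*u^3 + 75*u^2 + 100*sqrt(2)*u^2 + 250*u + 250*sqrt(2)*u + 625))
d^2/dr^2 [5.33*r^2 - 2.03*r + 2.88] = 10.6600000000000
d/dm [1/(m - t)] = -1/(m - t)^2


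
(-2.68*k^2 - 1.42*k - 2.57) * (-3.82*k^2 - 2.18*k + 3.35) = 10.2376*k^4 + 11.2668*k^3 + 3.935*k^2 + 0.8456*k - 8.6095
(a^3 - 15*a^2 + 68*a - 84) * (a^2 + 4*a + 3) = a^5 - 11*a^4 + 11*a^3 + 143*a^2 - 132*a - 252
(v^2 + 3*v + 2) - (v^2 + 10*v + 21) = -7*v - 19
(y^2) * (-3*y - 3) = -3*y^3 - 3*y^2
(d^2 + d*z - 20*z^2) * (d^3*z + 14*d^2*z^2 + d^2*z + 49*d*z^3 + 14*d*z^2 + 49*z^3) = d^5*z + 15*d^4*z^2 + d^4*z + 43*d^3*z^3 + 15*d^3*z^2 - 231*d^2*z^4 + 43*d^2*z^3 - 980*d*z^5 - 231*d*z^4 - 980*z^5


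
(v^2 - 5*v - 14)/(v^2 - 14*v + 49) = (v + 2)/(v - 7)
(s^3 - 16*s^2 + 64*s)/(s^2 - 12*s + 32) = s*(s - 8)/(s - 4)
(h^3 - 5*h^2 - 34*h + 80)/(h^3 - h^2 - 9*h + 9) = (h^3 - 5*h^2 - 34*h + 80)/(h^3 - h^2 - 9*h + 9)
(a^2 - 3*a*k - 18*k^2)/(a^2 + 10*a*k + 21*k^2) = (a - 6*k)/(a + 7*k)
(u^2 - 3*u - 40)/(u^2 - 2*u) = (u^2 - 3*u - 40)/(u*(u - 2))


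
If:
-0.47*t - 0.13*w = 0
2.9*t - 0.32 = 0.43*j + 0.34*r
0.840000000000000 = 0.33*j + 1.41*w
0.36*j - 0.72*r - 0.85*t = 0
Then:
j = -2.24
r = -0.75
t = -0.31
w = 1.12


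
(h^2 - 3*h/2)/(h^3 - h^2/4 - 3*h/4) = 2*(3 - 2*h)/(-4*h^2 + h + 3)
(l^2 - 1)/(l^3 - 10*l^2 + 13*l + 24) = (l - 1)/(l^2 - 11*l + 24)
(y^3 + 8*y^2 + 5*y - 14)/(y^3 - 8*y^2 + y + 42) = (y^2 + 6*y - 7)/(y^2 - 10*y + 21)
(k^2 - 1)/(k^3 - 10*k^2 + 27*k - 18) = (k + 1)/(k^2 - 9*k + 18)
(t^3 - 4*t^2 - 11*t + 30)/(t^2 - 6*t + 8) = (t^2 - 2*t - 15)/(t - 4)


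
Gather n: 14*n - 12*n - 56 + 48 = 2*n - 8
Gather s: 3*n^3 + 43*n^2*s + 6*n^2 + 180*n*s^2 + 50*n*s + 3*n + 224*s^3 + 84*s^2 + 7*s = 3*n^3 + 6*n^2 + 3*n + 224*s^3 + s^2*(180*n + 84) + s*(43*n^2 + 50*n + 7)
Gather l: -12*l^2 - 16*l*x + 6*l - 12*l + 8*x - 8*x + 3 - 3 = -12*l^2 + l*(-16*x - 6)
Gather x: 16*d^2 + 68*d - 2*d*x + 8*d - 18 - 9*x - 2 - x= 16*d^2 + 76*d + x*(-2*d - 10) - 20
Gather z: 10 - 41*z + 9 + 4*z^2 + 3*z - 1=4*z^2 - 38*z + 18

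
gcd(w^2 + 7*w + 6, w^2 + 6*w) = w + 6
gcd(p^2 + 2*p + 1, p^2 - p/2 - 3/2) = p + 1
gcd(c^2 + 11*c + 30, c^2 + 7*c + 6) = c + 6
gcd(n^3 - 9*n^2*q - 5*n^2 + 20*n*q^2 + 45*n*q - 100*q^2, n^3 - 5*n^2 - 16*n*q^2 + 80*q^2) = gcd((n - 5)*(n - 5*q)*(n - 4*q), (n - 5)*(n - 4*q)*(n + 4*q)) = -n^2 + 4*n*q + 5*n - 20*q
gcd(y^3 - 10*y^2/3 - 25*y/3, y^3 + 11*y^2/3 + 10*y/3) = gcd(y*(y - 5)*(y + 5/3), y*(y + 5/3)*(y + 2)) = y^2 + 5*y/3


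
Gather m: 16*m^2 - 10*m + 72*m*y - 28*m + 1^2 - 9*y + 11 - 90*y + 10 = 16*m^2 + m*(72*y - 38) - 99*y + 22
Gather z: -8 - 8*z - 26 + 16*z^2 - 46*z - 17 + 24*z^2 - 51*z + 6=40*z^2 - 105*z - 45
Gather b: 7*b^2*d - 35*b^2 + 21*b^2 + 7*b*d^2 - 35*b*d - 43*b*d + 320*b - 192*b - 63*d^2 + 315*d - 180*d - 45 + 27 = b^2*(7*d - 14) + b*(7*d^2 - 78*d + 128) - 63*d^2 + 135*d - 18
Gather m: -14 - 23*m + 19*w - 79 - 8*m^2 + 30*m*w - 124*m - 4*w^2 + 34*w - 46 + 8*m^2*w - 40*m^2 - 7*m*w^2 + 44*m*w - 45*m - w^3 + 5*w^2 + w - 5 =m^2*(8*w - 48) + m*(-7*w^2 + 74*w - 192) - w^3 + w^2 + 54*w - 144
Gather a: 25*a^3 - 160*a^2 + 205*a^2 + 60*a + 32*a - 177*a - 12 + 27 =25*a^3 + 45*a^2 - 85*a + 15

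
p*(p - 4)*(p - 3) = p^3 - 7*p^2 + 12*p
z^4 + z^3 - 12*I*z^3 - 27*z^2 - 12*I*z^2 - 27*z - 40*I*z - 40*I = (z - 8*I)*(z - 5*I)*(-I*z + 1)*(I*z + I)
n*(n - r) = n^2 - n*r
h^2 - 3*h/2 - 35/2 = (h - 5)*(h + 7/2)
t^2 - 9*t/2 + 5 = (t - 5/2)*(t - 2)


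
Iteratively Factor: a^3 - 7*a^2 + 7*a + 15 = (a - 5)*(a^2 - 2*a - 3) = (a - 5)*(a + 1)*(a - 3)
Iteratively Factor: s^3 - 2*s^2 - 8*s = (s - 4)*(s^2 + 2*s) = (s - 4)*(s + 2)*(s)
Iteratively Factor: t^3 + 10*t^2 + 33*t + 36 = (t + 3)*(t^2 + 7*t + 12) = (t + 3)^2*(t + 4)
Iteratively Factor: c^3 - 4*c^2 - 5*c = (c + 1)*(c^2 - 5*c) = (c - 5)*(c + 1)*(c)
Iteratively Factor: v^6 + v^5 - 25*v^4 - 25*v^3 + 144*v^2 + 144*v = (v + 3)*(v^5 - 2*v^4 - 19*v^3 + 32*v^2 + 48*v) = (v - 4)*(v + 3)*(v^4 + 2*v^3 - 11*v^2 - 12*v) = (v - 4)*(v - 3)*(v + 3)*(v^3 + 5*v^2 + 4*v) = (v - 4)*(v - 3)*(v + 3)*(v + 4)*(v^2 + v) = v*(v - 4)*(v - 3)*(v + 3)*(v + 4)*(v + 1)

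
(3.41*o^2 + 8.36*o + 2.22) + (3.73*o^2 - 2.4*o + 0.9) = 7.14*o^2 + 5.96*o + 3.12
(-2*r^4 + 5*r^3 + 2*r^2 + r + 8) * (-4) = 8*r^4 - 20*r^3 - 8*r^2 - 4*r - 32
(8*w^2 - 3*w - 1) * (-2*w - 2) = -16*w^3 - 10*w^2 + 8*w + 2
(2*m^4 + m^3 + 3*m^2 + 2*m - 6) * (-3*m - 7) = -6*m^5 - 17*m^4 - 16*m^3 - 27*m^2 + 4*m + 42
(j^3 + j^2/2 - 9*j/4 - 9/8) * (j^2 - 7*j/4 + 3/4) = j^5 - 5*j^4/4 - 19*j^3/8 + 51*j^2/16 + 9*j/32 - 27/32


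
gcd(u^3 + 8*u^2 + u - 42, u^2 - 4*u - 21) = u + 3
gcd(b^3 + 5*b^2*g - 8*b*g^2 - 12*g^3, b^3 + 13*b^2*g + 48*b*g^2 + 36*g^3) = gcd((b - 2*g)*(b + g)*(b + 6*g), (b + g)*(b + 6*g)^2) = b^2 + 7*b*g + 6*g^2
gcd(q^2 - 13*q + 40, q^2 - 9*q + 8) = q - 8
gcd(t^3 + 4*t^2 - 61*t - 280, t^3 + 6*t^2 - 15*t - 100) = t + 5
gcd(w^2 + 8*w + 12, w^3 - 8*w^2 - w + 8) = 1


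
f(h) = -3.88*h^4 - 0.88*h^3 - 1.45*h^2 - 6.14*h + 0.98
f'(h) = -15.52*h^3 - 2.64*h^2 - 2.9*h - 6.14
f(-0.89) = 3.48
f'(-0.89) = 5.29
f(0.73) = -5.72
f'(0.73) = -15.70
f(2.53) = -197.06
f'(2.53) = -281.71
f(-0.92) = 3.31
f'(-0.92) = 6.38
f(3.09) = -411.53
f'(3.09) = -498.20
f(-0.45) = 3.37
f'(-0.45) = -3.96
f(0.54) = -3.23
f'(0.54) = -10.92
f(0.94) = -9.83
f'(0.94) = -24.09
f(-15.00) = -193688.17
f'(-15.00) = 51823.36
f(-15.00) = -193688.17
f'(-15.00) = 51823.36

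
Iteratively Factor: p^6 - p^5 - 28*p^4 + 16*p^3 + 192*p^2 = (p)*(p^5 - p^4 - 28*p^3 + 16*p^2 + 192*p) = p*(p - 4)*(p^4 + 3*p^3 - 16*p^2 - 48*p) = p*(p - 4)*(p + 3)*(p^3 - 16*p) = p^2*(p - 4)*(p + 3)*(p^2 - 16) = p^2*(p - 4)*(p + 3)*(p + 4)*(p - 4)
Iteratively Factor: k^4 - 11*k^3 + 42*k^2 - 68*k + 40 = (k - 2)*(k^3 - 9*k^2 + 24*k - 20) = (k - 2)^2*(k^2 - 7*k + 10) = (k - 2)^3*(k - 5)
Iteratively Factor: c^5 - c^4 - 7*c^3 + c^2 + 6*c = (c + 2)*(c^4 - 3*c^3 - c^2 + 3*c) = (c + 1)*(c + 2)*(c^3 - 4*c^2 + 3*c) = (c - 1)*(c + 1)*(c + 2)*(c^2 - 3*c) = (c - 3)*(c - 1)*(c + 1)*(c + 2)*(c)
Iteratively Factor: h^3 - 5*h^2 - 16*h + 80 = (h + 4)*(h^2 - 9*h + 20) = (h - 4)*(h + 4)*(h - 5)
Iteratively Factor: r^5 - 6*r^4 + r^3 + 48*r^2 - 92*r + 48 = (r - 2)*(r^4 - 4*r^3 - 7*r^2 + 34*r - 24) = (r - 2)^2*(r^3 - 2*r^2 - 11*r + 12) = (r - 2)^2*(r - 1)*(r^2 - r - 12) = (r - 2)^2*(r - 1)*(r + 3)*(r - 4)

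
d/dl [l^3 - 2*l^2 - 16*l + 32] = 3*l^2 - 4*l - 16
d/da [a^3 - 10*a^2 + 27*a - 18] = 3*a^2 - 20*a + 27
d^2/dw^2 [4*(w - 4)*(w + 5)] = 8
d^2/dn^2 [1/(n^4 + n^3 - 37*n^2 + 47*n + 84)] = 2*((-6*n^2 - 3*n + 37)*(n^4 + n^3 - 37*n^2 + 47*n + 84) + (4*n^3 + 3*n^2 - 74*n + 47)^2)/(n^4 + n^3 - 37*n^2 + 47*n + 84)^3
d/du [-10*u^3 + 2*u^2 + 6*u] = -30*u^2 + 4*u + 6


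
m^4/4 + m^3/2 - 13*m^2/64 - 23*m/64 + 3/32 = (m/4 + 1/2)*(m - 3/4)*(m - 1/4)*(m + 1)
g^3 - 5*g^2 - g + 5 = (g - 5)*(g - 1)*(g + 1)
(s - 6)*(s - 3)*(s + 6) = s^3 - 3*s^2 - 36*s + 108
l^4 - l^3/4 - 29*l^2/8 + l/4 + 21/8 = (l - 7/4)*(l - 1)*(l + 1)*(l + 3/2)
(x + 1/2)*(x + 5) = x^2 + 11*x/2 + 5/2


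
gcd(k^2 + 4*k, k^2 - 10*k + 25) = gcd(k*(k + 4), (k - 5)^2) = 1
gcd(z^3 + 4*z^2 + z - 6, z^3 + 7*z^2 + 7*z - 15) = z^2 + 2*z - 3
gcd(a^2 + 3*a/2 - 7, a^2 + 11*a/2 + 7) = a + 7/2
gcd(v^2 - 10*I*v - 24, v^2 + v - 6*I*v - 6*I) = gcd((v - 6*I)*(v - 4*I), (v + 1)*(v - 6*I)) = v - 6*I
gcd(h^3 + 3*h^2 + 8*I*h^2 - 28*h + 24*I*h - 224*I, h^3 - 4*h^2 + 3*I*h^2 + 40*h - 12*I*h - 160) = h^2 + h*(-4 + 8*I) - 32*I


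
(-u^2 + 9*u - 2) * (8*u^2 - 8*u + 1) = -8*u^4 + 80*u^3 - 89*u^2 + 25*u - 2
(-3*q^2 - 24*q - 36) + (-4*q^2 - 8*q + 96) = -7*q^2 - 32*q + 60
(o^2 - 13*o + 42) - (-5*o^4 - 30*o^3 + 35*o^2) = 5*o^4 + 30*o^3 - 34*o^2 - 13*o + 42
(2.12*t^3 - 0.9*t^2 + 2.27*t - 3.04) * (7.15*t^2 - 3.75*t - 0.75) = 15.158*t^5 - 14.385*t^4 + 18.0155*t^3 - 29.5735*t^2 + 9.6975*t + 2.28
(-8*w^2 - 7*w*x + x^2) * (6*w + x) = -48*w^3 - 50*w^2*x - w*x^2 + x^3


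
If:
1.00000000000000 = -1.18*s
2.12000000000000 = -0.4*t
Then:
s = -0.85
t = -5.30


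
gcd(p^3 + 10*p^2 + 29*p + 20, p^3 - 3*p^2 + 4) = p + 1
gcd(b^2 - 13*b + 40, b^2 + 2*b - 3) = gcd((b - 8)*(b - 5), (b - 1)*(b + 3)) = 1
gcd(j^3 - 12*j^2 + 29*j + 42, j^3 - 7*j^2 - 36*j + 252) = j^2 - 13*j + 42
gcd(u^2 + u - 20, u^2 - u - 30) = u + 5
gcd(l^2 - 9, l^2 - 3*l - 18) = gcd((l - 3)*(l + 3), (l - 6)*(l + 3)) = l + 3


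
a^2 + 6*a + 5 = (a + 1)*(a + 5)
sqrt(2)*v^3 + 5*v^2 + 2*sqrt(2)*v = v*(v + 2*sqrt(2))*(sqrt(2)*v + 1)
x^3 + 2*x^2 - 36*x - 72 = (x - 6)*(x + 2)*(x + 6)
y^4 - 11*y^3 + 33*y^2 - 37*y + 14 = (y - 7)*(y - 2)*(y - 1)^2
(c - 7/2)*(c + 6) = c^2 + 5*c/2 - 21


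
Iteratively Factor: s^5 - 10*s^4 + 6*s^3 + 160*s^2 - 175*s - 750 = (s - 5)*(s^4 - 5*s^3 - 19*s^2 + 65*s + 150) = (s - 5)*(s + 3)*(s^3 - 8*s^2 + 5*s + 50) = (s - 5)^2*(s + 3)*(s^2 - 3*s - 10) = (s - 5)^3*(s + 3)*(s + 2)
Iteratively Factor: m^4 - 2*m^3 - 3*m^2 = (m + 1)*(m^3 - 3*m^2) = (m - 3)*(m + 1)*(m^2) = m*(m - 3)*(m + 1)*(m)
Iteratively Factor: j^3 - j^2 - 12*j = (j)*(j^2 - j - 12) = j*(j + 3)*(j - 4)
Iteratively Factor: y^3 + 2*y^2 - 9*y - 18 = (y + 2)*(y^2 - 9) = (y - 3)*(y + 2)*(y + 3)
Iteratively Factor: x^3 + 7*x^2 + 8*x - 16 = (x + 4)*(x^2 + 3*x - 4) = (x - 1)*(x + 4)*(x + 4)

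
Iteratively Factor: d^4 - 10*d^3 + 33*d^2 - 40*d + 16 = (d - 4)*(d^3 - 6*d^2 + 9*d - 4) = (d - 4)^2*(d^2 - 2*d + 1) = (d - 4)^2*(d - 1)*(d - 1)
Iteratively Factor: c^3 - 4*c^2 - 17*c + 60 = (c + 4)*(c^2 - 8*c + 15) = (c - 5)*(c + 4)*(c - 3)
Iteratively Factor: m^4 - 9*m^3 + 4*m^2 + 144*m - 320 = (m - 4)*(m^3 - 5*m^2 - 16*m + 80) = (m - 4)^2*(m^2 - m - 20) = (m - 5)*(m - 4)^2*(m + 4)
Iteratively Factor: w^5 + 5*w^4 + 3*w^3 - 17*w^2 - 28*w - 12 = (w + 2)*(w^4 + 3*w^3 - 3*w^2 - 11*w - 6) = (w - 2)*(w + 2)*(w^3 + 5*w^2 + 7*w + 3) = (w - 2)*(w + 1)*(w + 2)*(w^2 + 4*w + 3) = (w - 2)*(w + 1)*(w + 2)*(w + 3)*(w + 1)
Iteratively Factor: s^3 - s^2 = (s - 1)*(s^2) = s*(s - 1)*(s)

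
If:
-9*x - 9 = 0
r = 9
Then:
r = 9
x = -1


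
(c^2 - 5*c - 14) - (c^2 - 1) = -5*c - 13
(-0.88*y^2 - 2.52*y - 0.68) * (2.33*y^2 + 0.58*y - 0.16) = -2.0504*y^4 - 6.382*y^3 - 2.9052*y^2 + 0.00879999999999997*y + 0.1088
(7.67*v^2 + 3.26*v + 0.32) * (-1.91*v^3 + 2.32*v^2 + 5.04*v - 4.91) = -14.6497*v^5 + 11.5678*v^4 + 45.6088*v^3 - 20.4869*v^2 - 14.3938*v - 1.5712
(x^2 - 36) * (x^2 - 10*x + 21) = x^4 - 10*x^3 - 15*x^2 + 360*x - 756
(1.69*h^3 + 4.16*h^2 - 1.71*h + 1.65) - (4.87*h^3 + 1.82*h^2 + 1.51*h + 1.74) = -3.18*h^3 + 2.34*h^2 - 3.22*h - 0.0900000000000001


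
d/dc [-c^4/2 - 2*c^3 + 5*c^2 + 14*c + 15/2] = -2*c^3 - 6*c^2 + 10*c + 14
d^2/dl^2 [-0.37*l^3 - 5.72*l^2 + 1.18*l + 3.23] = -2.22*l - 11.44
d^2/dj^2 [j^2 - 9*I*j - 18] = 2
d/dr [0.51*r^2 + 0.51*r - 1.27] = 1.02*r + 0.51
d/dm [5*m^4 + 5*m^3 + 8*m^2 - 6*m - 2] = 20*m^3 + 15*m^2 + 16*m - 6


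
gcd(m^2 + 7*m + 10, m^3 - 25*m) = m + 5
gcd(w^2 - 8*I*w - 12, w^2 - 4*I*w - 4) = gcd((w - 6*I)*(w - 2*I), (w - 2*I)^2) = w - 2*I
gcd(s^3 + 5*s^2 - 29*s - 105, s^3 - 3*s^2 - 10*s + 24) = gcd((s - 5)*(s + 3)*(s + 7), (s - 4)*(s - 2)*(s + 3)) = s + 3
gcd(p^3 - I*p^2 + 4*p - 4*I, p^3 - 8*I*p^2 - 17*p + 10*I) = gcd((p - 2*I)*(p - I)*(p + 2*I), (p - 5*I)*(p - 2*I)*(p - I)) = p^2 - 3*I*p - 2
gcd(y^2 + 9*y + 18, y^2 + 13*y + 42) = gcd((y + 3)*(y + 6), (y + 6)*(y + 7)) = y + 6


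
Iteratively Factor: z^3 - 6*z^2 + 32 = (z - 4)*(z^2 - 2*z - 8) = (z - 4)*(z + 2)*(z - 4)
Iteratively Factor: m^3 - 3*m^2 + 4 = (m - 2)*(m^2 - m - 2) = (m - 2)^2*(m + 1)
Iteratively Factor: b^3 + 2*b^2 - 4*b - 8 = (b + 2)*(b^2 - 4) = (b + 2)^2*(b - 2)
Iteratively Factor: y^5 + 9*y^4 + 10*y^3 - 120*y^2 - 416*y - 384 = (y - 4)*(y^4 + 13*y^3 + 62*y^2 + 128*y + 96) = (y - 4)*(y + 2)*(y^3 + 11*y^2 + 40*y + 48) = (y - 4)*(y + 2)*(y + 4)*(y^2 + 7*y + 12) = (y - 4)*(y + 2)*(y + 3)*(y + 4)*(y + 4)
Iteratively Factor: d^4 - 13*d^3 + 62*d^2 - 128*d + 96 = (d - 4)*(d^3 - 9*d^2 + 26*d - 24) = (d - 4)*(d - 2)*(d^2 - 7*d + 12) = (d - 4)^2*(d - 2)*(d - 3)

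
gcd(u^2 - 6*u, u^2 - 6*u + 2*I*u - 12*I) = u - 6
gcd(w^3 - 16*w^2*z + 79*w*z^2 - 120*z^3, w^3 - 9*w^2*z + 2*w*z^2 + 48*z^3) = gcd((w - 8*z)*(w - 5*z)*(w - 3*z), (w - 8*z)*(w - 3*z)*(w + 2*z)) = w^2 - 11*w*z + 24*z^2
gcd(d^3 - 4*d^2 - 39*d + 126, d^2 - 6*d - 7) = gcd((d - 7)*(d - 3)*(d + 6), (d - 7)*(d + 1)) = d - 7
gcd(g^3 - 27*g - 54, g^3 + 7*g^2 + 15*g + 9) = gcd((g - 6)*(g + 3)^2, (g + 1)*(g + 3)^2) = g^2 + 6*g + 9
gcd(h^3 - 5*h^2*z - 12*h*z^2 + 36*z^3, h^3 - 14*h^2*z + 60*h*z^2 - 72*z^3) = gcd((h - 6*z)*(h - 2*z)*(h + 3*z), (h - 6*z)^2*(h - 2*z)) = h^2 - 8*h*z + 12*z^2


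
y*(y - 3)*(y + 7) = y^3 + 4*y^2 - 21*y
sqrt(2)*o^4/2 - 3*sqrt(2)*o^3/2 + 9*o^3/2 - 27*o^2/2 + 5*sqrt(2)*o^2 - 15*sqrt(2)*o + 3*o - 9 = (o - 3)*(o + sqrt(2)/2)*(o + 3*sqrt(2))*(sqrt(2)*o/2 + 1)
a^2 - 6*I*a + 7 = (a - 7*I)*(a + I)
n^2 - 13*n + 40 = (n - 8)*(n - 5)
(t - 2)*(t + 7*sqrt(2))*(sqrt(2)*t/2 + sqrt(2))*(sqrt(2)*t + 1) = t^4 + 15*sqrt(2)*t^3/2 + 3*t^2 - 30*sqrt(2)*t - 28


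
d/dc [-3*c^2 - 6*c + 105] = -6*c - 6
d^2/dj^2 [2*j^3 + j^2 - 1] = 12*j + 2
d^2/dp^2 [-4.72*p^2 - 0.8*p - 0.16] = -9.44000000000000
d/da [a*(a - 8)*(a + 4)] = 3*a^2 - 8*a - 32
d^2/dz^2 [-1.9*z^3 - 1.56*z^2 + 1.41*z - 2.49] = -11.4*z - 3.12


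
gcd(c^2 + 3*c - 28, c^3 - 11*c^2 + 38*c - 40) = c - 4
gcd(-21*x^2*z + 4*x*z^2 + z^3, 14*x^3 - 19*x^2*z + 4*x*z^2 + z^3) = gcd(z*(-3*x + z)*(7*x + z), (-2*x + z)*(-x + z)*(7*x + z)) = 7*x + z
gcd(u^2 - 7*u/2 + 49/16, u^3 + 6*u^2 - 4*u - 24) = 1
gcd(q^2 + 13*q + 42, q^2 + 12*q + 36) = q + 6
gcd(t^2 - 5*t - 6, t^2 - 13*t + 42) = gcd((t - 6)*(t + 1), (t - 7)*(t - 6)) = t - 6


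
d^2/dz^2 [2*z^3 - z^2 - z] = 12*z - 2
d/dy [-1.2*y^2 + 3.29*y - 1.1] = 3.29 - 2.4*y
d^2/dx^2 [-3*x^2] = -6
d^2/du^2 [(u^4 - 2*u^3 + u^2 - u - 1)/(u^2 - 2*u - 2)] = 2*(u^6 - 6*u^5 + 6*u^4 + 21*u^3 + 3*u^2 - 24*u + 2)/(u^6 - 6*u^5 + 6*u^4 + 16*u^3 - 12*u^2 - 24*u - 8)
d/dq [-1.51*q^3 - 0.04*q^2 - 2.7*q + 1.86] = -4.53*q^2 - 0.08*q - 2.7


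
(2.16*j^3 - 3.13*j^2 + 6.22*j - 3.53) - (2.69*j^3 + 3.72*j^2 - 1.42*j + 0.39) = -0.53*j^3 - 6.85*j^2 + 7.64*j - 3.92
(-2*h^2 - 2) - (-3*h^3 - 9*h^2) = 3*h^3 + 7*h^2 - 2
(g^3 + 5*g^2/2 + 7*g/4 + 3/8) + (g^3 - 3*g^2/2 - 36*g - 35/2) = 2*g^3 + g^2 - 137*g/4 - 137/8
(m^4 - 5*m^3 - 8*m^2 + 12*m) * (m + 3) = m^5 - 2*m^4 - 23*m^3 - 12*m^2 + 36*m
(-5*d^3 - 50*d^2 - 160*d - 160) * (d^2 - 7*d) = -5*d^5 - 15*d^4 + 190*d^3 + 960*d^2 + 1120*d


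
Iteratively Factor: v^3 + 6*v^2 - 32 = (v + 4)*(v^2 + 2*v - 8) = (v - 2)*(v + 4)*(v + 4)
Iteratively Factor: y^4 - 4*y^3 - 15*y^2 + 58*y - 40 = (y - 5)*(y^3 + y^2 - 10*y + 8) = (y - 5)*(y - 2)*(y^2 + 3*y - 4) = (y - 5)*(y - 2)*(y - 1)*(y + 4)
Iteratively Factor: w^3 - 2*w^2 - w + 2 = (w - 2)*(w^2 - 1) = (w - 2)*(w + 1)*(w - 1)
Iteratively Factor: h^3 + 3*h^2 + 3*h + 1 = (h + 1)*(h^2 + 2*h + 1) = (h + 1)^2*(h + 1)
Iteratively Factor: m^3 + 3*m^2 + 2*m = (m + 1)*(m^2 + 2*m) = m*(m + 1)*(m + 2)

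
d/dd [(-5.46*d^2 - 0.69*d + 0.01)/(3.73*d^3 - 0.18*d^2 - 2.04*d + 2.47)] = (20.3658*d^4 + 5.1474*d^3 + 10.9023*d^2 - 26.9688*d - 1.6839)/(13.9129*d^6 - 1.3428*d^5 - 15.186*d^4 + 19.1606*d^3 + 3.2724*d^2 - 10.0776*d + 6.1009)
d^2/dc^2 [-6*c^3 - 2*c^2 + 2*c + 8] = -36*c - 4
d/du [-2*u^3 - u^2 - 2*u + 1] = -6*u^2 - 2*u - 2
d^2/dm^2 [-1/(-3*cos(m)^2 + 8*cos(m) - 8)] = 2*(18*sin(m)^4 + 7*sin(m)^2 + 77*cos(m) - 9*cos(3*m) - 65)/(3*sin(m)^2 + 8*cos(m) - 11)^3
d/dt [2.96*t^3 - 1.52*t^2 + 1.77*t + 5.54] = 8.88*t^2 - 3.04*t + 1.77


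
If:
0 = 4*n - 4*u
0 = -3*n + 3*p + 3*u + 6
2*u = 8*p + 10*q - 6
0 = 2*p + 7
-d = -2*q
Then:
No Solution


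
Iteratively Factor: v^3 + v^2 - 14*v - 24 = (v - 4)*(v^2 + 5*v + 6) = (v - 4)*(v + 2)*(v + 3)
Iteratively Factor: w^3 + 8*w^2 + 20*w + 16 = (w + 4)*(w^2 + 4*w + 4) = (w + 2)*(w + 4)*(w + 2)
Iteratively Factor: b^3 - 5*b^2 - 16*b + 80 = (b - 5)*(b^2 - 16) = (b - 5)*(b - 4)*(b + 4)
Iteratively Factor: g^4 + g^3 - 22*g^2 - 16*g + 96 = (g - 4)*(g^3 + 5*g^2 - 2*g - 24) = (g - 4)*(g + 3)*(g^2 + 2*g - 8) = (g - 4)*(g + 3)*(g + 4)*(g - 2)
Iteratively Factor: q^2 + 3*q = (q)*(q + 3)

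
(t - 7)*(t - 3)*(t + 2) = t^3 - 8*t^2 + t + 42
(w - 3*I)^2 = w^2 - 6*I*w - 9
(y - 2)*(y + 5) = y^2 + 3*y - 10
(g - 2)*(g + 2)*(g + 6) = g^3 + 6*g^2 - 4*g - 24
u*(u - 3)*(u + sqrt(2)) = u^3 - 3*u^2 + sqrt(2)*u^2 - 3*sqrt(2)*u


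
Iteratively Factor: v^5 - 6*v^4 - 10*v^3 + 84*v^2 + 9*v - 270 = (v - 3)*(v^4 - 3*v^3 - 19*v^2 + 27*v + 90) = (v - 5)*(v - 3)*(v^3 + 2*v^2 - 9*v - 18) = (v - 5)*(v - 3)*(v + 2)*(v^2 - 9) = (v - 5)*(v - 3)*(v + 2)*(v + 3)*(v - 3)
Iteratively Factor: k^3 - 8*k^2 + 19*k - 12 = (k - 4)*(k^2 - 4*k + 3) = (k - 4)*(k - 3)*(k - 1)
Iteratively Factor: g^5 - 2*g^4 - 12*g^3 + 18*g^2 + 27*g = (g + 3)*(g^4 - 5*g^3 + 3*g^2 + 9*g) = g*(g + 3)*(g^3 - 5*g^2 + 3*g + 9) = g*(g + 1)*(g + 3)*(g^2 - 6*g + 9) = g*(g - 3)*(g + 1)*(g + 3)*(g - 3)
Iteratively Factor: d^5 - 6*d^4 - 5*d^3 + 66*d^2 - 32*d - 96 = (d + 3)*(d^4 - 9*d^3 + 22*d^2 - 32) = (d - 2)*(d + 3)*(d^3 - 7*d^2 + 8*d + 16) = (d - 2)*(d + 1)*(d + 3)*(d^2 - 8*d + 16) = (d - 4)*(d - 2)*(d + 1)*(d + 3)*(d - 4)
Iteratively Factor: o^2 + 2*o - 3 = (o + 3)*(o - 1)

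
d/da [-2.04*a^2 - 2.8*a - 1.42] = -4.08*a - 2.8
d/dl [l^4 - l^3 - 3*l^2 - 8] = l*(4*l^2 - 3*l - 6)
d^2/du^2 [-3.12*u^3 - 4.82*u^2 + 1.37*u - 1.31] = -18.72*u - 9.64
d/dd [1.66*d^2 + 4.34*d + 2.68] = 3.32*d + 4.34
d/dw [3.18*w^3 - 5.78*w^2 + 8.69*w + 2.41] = 9.54*w^2 - 11.56*w + 8.69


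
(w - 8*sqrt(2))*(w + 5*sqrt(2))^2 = w^3 + 2*sqrt(2)*w^2 - 110*w - 400*sqrt(2)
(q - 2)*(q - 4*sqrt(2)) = q^2 - 4*sqrt(2)*q - 2*q + 8*sqrt(2)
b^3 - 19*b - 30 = (b - 5)*(b + 2)*(b + 3)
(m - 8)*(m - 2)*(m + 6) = m^3 - 4*m^2 - 44*m + 96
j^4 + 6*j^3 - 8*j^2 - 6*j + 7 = (j - 1)^2*(j + 1)*(j + 7)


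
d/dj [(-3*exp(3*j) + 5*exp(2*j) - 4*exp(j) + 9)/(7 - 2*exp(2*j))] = (6*exp(4*j) - 71*exp(2*j) + 106*exp(j) - 28)*exp(j)/(4*exp(4*j) - 28*exp(2*j) + 49)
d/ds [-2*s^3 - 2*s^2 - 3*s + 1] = -6*s^2 - 4*s - 3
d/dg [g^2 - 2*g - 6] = 2*g - 2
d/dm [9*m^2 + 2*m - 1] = 18*m + 2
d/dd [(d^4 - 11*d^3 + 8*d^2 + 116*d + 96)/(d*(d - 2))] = (2*d^5 - 17*d^4 + 44*d^3 - 132*d^2 - 192*d + 192)/(d^2*(d^2 - 4*d + 4))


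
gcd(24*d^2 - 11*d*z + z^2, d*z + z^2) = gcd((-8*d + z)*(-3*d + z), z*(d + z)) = 1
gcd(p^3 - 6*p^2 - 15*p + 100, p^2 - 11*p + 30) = p - 5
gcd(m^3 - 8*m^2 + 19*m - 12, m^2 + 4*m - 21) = m - 3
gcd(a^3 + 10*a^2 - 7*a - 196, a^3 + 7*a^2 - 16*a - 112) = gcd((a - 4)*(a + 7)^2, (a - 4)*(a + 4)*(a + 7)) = a^2 + 3*a - 28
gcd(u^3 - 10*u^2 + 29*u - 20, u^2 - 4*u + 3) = u - 1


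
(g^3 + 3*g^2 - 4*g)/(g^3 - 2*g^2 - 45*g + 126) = g*(g^2 + 3*g - 4)/(g^3 - 2*g^2 - 45*g + 126)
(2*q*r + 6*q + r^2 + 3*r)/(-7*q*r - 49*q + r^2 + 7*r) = (-2*q*r - 6*q - r^2 - 3*r)/(7*q*r + 49*q - r^2 - 7*r)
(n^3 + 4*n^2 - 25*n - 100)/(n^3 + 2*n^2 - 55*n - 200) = (n^2 - n - 20)/(n^2 - 3*n - 40)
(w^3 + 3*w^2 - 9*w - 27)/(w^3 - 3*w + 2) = (w^3 + 3*w^2 - 9*w - 27)/(w^3 - 3*w + 2)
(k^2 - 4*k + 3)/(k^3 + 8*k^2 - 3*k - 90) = (k - 1)/(k^2 + 11*k + 30)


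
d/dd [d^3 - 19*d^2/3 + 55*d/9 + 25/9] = 3*d^2 - 38*d/3 + 55/9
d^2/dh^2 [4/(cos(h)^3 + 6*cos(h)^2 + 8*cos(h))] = 4*((35*cos(h) + 48*cos(2*h) + 9*cos(3*h))*(cos(h)^2 + 6*cos(h) + 8)*cos(h)/4 + 2*(3*cos(h)^2 + 12*cos(h) + 8)^2*sin(h)^2)/((cos(h)^2 + 6*cos(h) + 8)^3*cos(h)^3)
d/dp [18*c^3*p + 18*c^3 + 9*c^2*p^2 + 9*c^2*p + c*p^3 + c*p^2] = c*(18*c^2 + 18*c*p + 9*c + 3*p^2 + 2*p)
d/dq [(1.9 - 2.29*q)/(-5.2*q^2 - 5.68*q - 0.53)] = (-11.908*q^2 + 19.76*q + 12.0057)/(27.04*q^4 + 59.072*q^3 + 37.7744*q^2 + 6.0208*q + 0.2809)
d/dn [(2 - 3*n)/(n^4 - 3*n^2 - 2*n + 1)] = (-3*n^4 + 9*n^2 + 6*n - 2*(3*n - 2)*(-2*n^3 + 3*n + 1) - 3)/(n^4 - 3*n^2 - 2*n + 1)^2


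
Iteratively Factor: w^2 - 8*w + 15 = (w - 3)*(w - 5)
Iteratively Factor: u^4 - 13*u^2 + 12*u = (u - 3)*(u^3 + 3*u^2 - 4*u) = (u - 3)*(u - 1)*(u^2 + 4*u) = u*(u - 3)*(u - 1)*(u + 4)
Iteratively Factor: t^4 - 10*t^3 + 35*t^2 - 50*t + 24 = (t - 1)*(t^3 - 9*t^2 + 26*t - 24) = (t - 2)*(t - 1)*(t^2 - 7*t + 12) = (t - 3)*(t - 2)*(t - 1)*(t - 4)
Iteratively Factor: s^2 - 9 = (s - 3)*(s + 3)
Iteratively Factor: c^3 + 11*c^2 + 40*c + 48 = (c + 4)*(c^2 + 7*c + 12) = (c + 4)^2*(c + 3)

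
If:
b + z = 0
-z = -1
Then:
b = -1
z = 1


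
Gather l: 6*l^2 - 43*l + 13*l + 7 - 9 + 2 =6*l^2 - 30*l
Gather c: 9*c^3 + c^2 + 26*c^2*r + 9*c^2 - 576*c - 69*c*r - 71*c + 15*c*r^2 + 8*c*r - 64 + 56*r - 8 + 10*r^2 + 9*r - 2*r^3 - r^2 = 9*c^3 + c^2*(26*r + 10) + c*(15*r^2 - 61*r - 647) - 2*r^3 + 9*r^2 + 65*r - 72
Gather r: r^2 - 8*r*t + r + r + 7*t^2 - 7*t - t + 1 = r^2 + r*(2 - 8*t) + 7*t^2 - 8*t + 1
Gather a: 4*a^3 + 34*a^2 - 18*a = 4*a^3 + 34*a^2 - 18*a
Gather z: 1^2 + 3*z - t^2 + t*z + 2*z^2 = -t^2 + 2*z^2 + z*(t + 3) + 1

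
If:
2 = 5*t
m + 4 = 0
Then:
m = -4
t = 2/5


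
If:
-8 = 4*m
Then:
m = -2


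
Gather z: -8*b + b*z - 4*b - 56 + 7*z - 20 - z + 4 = -12*b + z*(b + 6) - 72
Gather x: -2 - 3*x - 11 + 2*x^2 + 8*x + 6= 2*x^2 + 5*x - 7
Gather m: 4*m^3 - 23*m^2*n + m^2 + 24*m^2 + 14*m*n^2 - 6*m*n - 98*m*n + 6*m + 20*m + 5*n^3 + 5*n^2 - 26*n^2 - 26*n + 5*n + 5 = 4*m^3 + m^2*(25 - 23*n) + m*(14*n^2 - 104*n + 26) + 5*n^3 - 21*n^2 - 21*n + 5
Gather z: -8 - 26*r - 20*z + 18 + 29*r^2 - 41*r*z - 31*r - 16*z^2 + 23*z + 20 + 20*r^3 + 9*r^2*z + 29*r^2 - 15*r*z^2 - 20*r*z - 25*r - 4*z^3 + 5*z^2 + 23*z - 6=20*r^3 + 58*r^2 - 82*r - 4*z^3 + z^2*(-15*r - 11) + z*(9*r^2 - 61*r + 26) + 24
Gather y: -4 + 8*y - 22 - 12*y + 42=16 - 4*y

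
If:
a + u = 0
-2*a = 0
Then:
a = 0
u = 0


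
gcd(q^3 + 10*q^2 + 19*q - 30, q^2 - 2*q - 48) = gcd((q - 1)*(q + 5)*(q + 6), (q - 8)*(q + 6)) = q + 6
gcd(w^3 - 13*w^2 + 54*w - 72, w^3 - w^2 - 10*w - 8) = w - 4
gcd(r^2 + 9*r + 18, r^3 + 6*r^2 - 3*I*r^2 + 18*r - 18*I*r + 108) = r + 6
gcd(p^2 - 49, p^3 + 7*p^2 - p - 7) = p + 7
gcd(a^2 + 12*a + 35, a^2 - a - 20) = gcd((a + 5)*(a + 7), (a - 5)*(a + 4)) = 1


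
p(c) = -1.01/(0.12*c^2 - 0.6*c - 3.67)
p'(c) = -1.01*(0.6 - 0.24*c)/(0.12*c^2 - 0.6*c - 3.67)^2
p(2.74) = 0.23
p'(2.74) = 0.00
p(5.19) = 0.28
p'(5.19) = 0.05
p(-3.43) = 5.04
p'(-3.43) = -35.86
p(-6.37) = -0.20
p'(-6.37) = -0.09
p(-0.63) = 0.31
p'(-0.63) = -0.07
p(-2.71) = 0.87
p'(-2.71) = -0.93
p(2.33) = 0.23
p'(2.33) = -0.00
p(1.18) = 0.24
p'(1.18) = -0.02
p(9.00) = -1.55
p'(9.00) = 3.73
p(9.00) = -1.55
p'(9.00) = 3.73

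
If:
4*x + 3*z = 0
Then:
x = -3*z/4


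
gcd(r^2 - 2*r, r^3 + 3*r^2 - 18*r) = r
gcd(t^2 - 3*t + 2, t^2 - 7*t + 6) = t - 1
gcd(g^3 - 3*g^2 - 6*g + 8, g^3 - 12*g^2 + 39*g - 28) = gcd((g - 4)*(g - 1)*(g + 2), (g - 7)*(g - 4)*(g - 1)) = g^2 - 5*g + 4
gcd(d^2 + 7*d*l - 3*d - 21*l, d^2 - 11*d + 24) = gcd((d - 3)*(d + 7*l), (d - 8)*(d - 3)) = d - 3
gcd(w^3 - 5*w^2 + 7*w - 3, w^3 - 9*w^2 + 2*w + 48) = w - 3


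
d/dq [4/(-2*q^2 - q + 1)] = 4*(4*q + 1)/(2*q^2 + q - 1)^2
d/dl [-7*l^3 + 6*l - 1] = 6 - 21*l^2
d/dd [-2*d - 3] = -2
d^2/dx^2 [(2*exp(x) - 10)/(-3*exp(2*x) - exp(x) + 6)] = (-18*exp(4*x) + 366*exp(3*x) - 126*exp(2*x) + 718*exp(x) - 12)*exp(x)/(27*exp(6*x) + 27*exp(5*x) - 153*exp(4*x) - 107*exp(3*x) + 306*exp(2*x) + 108*exp(x) - 216)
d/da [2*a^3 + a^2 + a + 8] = 6*a^2 + 2*a + 1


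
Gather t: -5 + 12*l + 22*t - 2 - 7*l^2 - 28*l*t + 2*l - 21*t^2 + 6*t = -7*l^2 + 14*l - 21*t^2 + t*(28 - 28*l) - 7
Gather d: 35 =35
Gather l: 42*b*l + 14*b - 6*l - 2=14*b + l*(42*b - 6) - 2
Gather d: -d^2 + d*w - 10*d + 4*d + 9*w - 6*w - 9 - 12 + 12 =-d^2 + d*(w - 6) + 3*w - 9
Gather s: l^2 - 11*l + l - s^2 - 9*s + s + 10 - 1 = l^2 - 10*l - s^2 - 8*s + 9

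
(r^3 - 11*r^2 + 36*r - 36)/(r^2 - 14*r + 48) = (r^2 - 5*r + 6)/(r - 8)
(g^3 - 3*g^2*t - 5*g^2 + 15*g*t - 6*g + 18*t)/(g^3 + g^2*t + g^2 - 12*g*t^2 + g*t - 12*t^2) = (g - 6)/(g + 4*t)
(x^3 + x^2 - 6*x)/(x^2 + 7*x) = (x^2 + x - 6)/(x + 7)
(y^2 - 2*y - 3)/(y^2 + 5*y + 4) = (y - 3)/(y + 4)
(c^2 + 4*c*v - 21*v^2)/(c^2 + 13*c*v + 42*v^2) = (c - 3*v)/(c + 6*v)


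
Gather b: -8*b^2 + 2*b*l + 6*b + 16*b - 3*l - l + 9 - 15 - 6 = -8*b^2 + b*(2*l + 22) - 4*l - 12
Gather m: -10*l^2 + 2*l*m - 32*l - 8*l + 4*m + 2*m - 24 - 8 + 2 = -10*l^2 - 40*l + m*(2*l + 6) - 30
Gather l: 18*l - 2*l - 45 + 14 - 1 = 16*l - 32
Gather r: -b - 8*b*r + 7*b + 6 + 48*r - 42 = 6*b + r*(48 - 8*b) - 36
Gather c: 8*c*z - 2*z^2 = 8*c*z - 2*z^2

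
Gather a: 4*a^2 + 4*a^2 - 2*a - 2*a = 8*a^2 - 4*a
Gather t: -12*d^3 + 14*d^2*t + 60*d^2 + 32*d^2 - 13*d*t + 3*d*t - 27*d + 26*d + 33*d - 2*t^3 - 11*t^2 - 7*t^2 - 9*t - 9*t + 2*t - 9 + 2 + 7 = -12*d^3 + 92*d^2 + 32*d - 2*t^3 - 18*t^2 + t*(14*d^2 - 10*d - 16)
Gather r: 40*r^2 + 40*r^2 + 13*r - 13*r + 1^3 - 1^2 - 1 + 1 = 80*r^2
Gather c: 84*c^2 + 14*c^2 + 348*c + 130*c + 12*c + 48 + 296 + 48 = 98*c^2 + 490*c + 392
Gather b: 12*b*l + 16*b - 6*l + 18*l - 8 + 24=b*(12*l + 16) + 12*l + 16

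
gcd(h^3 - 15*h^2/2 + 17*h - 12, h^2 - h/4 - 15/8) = h - 3/2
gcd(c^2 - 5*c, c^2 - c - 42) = 1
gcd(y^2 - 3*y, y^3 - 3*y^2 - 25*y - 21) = 1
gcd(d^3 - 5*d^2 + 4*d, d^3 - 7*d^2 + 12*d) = d^2 - 4*d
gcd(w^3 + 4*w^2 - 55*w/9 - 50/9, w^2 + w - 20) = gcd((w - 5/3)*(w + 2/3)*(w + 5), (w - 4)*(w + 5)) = w + 5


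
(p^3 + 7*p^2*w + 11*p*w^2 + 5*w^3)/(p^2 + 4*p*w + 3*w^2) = (p^2 + 6*p*w + 5*w^2)/(p + 3*w)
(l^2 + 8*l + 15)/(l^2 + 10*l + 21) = (l + 5)/(l + 7)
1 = 1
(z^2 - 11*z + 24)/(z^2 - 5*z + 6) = (z - 8)/(z - 2)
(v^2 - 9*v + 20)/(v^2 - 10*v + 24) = (v - 5)/(v - 6)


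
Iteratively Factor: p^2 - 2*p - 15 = (p + 3)*(p - 5)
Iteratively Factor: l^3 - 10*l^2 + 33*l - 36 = (l - 4)*(l^2 - 6*l + 9) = (l - 4)*(l - 3)*(l - 3)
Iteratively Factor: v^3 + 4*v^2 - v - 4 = (v + 1)*(v^2 + 3*v - 4) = (v - 1)*(v + 1)*(v + 4)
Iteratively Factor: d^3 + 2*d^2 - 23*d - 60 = (d + 3)*(d^2 - d - 20) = (d + 3)*(d + 4)*(d - 5)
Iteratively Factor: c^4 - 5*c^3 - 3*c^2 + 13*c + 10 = (c + 1)*(c^3 - 6*c^2 + 3*c + 10) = (c + 1)^2*(c^2 - 7*c + 10) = (c - 2)*(c + 1)^2*(c - 5)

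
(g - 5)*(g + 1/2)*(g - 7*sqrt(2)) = g^3 - 7*sqrt(2)*g^2 - 9*g^2/2 - 5*g/2 + 63*sqrt(2)*g/2 + 35*sqrt(2)/2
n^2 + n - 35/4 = (n - 5/2)*(n + 7/2)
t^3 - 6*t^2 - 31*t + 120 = (t - 8)*(t - 3)*(t + 5)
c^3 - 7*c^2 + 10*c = c*(c - 5)*(c - 2)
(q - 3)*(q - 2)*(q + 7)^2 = q^4 + 9*q^3 - 15*q^2 - 161*q + 294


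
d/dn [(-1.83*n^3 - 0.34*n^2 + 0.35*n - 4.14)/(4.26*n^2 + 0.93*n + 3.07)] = (-7.7958*n^4 - 3.4038*n^3 - 18.6615*n^2 + 33.1852*n + 4.9247)/(18.1476*n^4 + 7.9236*n^3 + 27.0213*n^2 + 5.7102*n + 9.4249)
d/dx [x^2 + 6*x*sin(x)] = 6*x*cos(x) + 2*x + 6*sin(x)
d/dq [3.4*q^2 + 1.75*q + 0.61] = 6.8*q + 1.75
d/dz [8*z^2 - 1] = 16*z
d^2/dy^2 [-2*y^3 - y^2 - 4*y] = -12*y - 2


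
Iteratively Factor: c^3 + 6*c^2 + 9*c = (c)*(c^2 + 6*c + 9) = c*(c + 3)*(c + 3)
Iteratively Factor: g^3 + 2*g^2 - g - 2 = (g + 1)*(g^2 + g - 2) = (g + 1)*(g + 2)*(g - 1)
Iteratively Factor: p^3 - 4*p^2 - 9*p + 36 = (p - 3)*(p^2 - p - 12) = (p - 3)*(p + 3)*(p - 4)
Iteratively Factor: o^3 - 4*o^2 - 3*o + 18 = (o - 3)*(o^2 - o - 6) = (o - 3)^2*(o + 2)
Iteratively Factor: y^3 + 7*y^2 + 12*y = (y + 3)*(y^2 + 4*y) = y*(y + 3)*(y + 4)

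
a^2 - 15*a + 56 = (a - 8)*(a - 7)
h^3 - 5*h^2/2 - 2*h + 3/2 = (h - 3)*(h - 1/2)*(h + 1)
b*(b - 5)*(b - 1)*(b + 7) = b^4 + b^3 - 37*b^2 + 35*b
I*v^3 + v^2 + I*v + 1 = (v - I)*(v + I)*(I*v + 1)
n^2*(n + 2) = n^3 + 2*n^2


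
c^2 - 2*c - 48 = (c - 8)*(c + 6)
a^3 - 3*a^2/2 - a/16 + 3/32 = (a - 3/2)*(a - 1/4)*(a + 1/4)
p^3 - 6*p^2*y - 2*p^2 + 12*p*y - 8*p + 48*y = (p - 4)*(p + 2)*(p - 6*y)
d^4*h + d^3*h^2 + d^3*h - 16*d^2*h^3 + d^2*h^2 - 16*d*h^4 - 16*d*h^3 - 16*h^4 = (d - 4*h)*(d + h)*(d + 4*h)*(d*h + h)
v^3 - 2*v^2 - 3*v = v*(v - 3)*(v + 1)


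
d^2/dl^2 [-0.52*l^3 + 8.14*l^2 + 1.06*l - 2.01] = 16.28 - 3.12*l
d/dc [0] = 0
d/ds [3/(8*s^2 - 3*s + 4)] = 3*(3 - 16*s)/(8*s^2 - 3*s + 4)^2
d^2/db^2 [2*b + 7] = 0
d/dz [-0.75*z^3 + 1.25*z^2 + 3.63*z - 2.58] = -2.25*z^2 + 2.5*z + 3.63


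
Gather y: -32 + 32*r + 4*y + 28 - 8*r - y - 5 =24*r + 3*y - 9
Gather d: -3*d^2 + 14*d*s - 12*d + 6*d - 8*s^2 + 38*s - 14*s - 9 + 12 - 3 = -3*d^2 + d*(14*s - 6) - 8*s^2 + 24*s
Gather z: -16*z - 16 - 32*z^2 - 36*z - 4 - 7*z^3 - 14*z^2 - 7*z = -7*z^3 - 46*z^2 - 59*z - 20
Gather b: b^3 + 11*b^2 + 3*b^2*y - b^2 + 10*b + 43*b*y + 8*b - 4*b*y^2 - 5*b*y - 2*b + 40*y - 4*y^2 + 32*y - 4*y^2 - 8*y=b^3 + b^2*(3*y + 10) + b*(-4*y^2 + 38*y + 16) - 8*y^2 + 64*y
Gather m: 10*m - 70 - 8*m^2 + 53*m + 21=-8*m^2 + 63*m - 49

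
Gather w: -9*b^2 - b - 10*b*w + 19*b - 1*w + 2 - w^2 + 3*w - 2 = -9*b^2 + 18*b - w^2 + w*(2 - 10*b)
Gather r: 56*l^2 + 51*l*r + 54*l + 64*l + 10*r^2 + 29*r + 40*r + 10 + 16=56*l^2 + 118*l + 10*r^2 + r*(51*l + 69) + 26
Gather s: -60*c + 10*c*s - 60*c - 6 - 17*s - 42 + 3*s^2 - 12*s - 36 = -120*c + 3*s^2 + s*(10*c - 29) - 84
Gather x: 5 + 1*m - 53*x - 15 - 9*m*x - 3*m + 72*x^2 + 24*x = -2*m + 72*x^2 + x*(-9*m - 29) - 10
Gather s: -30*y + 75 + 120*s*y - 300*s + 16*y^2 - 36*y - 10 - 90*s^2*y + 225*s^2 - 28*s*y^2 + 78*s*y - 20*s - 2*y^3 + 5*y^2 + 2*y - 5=s^2*(225 - 90*y) + s*(-28*y^2 + 198*y - 320) - 2*y^3 + 21*y^2 - 64*y + 60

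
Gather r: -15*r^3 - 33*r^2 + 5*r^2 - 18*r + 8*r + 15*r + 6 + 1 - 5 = -15*r^3 - 28*r^2 + 5*r + 2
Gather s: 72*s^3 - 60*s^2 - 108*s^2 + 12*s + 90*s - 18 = 72*s^3 - 168*s^2 + 102*s - 18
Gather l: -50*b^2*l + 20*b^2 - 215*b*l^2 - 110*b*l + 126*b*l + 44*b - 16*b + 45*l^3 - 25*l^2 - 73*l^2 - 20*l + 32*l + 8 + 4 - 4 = 20*b^2 + 28*b + 45*l^3 + l^2*(-215*b - 98) + l*(-50*b^2 + 16*b + 12) + 8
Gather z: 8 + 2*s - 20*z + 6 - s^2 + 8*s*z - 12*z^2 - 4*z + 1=-s^2 + 2*s - 12*z^2 + z*(8*s - 24) + 15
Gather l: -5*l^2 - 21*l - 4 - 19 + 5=-5*l^2 - 21*l - 18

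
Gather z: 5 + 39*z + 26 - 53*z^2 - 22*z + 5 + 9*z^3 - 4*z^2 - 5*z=9*z^3 - 57*z^2 + 12*z + 36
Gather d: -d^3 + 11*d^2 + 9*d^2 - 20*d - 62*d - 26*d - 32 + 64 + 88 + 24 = -d^3 + 20*d^2 - 108*d + 144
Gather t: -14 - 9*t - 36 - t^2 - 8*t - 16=-t^2 - 17*t - 66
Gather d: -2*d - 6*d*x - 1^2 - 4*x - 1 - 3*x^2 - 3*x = d*(-6*x - 2) - 3*x^2 - 7*x - 2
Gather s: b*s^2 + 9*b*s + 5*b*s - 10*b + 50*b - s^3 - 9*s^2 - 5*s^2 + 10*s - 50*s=40*b - s^3 + s^2*(b - 14) + s*(14*b - 40)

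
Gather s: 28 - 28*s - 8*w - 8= -28*s - 8*w + 20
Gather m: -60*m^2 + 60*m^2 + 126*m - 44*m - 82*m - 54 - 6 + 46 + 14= 0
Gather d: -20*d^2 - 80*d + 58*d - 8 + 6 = -20*d^2 - 22*d - 2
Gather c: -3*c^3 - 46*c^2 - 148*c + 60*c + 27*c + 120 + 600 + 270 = -3*c^3 - 46*c^2 - 61*c + 990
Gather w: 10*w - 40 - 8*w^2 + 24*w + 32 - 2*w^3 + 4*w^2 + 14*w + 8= -2*w^3 - 4*w^2 + 48*w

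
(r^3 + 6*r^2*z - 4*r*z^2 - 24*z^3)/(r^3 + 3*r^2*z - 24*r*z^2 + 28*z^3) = (-r^2 - 8*r*z - 12*z^2)/(-r^2 - 5*r*z + 14*z^2)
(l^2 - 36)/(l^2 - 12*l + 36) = (l + 6)/(l - 6)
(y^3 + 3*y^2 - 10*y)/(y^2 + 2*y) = (y^2 + 3*y - 10)/(y + 2)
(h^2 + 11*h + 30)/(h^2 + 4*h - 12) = (h + 5)/(h - 2)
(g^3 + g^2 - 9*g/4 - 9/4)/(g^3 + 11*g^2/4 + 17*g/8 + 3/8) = 2*(2*g - 3)/(4*g + 1)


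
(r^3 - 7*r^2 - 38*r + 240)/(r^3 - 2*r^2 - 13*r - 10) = (r^2 - 2*r - 48)/(r^2 + 3*r + 2)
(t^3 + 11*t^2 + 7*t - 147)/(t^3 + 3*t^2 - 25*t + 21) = (t + 7)/(t - 1)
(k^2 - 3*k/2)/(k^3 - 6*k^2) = (k - 3/2)/(k*(k - 6))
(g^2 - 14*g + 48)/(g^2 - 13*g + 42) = (g - 8)/(g - 7)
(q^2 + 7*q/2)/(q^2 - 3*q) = (q + 7/2)/(q - 3)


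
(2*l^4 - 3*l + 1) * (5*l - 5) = 10*l^5 - 10*l^4 - 15*l^2 + 20*l - 5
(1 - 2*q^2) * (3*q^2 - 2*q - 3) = -6*q^4 + 4*q^3 + 9*q^2 - 2*q - 3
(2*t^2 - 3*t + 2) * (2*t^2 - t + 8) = 4*t^4 - 8*t^3 + 23*t^2 - 26*t + 16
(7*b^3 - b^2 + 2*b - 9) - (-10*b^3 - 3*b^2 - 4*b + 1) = 17*b^3 + 2*b^2 + 6*b - 10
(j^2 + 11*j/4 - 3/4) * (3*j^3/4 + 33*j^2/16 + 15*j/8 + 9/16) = 3*j^5/4 + 33*j^4/8 + 447*j^3/64 + 267*j^2/64 + 9*j/64 - 27/64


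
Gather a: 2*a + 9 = 2*a + 9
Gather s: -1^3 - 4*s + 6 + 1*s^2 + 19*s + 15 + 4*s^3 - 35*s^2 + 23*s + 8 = 4*s^3 - 34*s^2 + 38*s + 28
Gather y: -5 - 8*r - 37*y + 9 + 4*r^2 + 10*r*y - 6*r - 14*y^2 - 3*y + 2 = 4*r^2 - 14*r - 14*y^2 + y*(10*r - 40) + 6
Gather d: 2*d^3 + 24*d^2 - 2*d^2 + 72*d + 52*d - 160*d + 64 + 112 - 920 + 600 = 2*d^3 + 22*d^2 - 36*d - 144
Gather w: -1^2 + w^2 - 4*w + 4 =w^2 - 4*w + 3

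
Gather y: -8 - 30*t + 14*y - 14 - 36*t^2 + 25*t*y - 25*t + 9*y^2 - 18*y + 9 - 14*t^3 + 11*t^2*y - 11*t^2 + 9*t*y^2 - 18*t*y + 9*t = -14*t^3 - 47*t^2 - 46*t + y^2*(9*t + 9) + y*(11*t^2 + 7*t - 4) - 13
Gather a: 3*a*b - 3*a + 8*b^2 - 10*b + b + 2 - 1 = a*(3*b - 3) + 8*b^2 - 9*b + 1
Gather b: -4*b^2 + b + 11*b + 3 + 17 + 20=-4*b^2 + 12*b + 40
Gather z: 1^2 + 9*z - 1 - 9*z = 0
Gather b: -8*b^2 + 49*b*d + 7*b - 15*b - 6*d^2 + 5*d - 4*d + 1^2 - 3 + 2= -8*b^2 + b*(49*d - 8) - 6*d^2 + d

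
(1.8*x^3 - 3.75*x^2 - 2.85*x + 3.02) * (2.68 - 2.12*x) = -3.816*x^4 + 12.774*x^3 - 4.008*x^2 - 14.0404*x + 8.0936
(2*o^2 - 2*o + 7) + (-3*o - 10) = 2*o^2 - 5*o - 3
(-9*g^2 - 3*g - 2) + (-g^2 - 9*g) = -10*g^2 - 12*g - 2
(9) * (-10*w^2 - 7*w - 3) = -90*w^2 - 63*w - 27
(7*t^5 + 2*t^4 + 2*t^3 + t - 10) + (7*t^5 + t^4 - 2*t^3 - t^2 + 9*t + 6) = 14*t^5 + 3*t^4 - t^2 + 10*t - 4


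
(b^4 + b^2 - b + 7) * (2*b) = 2*b^5 + 2*b^3 - 2*b^2 + 14*b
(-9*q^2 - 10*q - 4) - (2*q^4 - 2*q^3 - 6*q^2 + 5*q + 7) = -2*q^4 + 2*q^3 - 3*q^2 - 15*q - 11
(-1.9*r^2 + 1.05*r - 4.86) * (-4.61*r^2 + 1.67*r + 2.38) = 8.759*r^4 - 8.0135*r^3 + 19.6361*r^2 - 5.6172*r - 11.5668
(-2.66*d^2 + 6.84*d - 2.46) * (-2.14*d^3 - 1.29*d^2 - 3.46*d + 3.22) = 5.6924*d^5 - 11.2062*d^4 + 5.6444*d^3 - 29.0582*d^2 + 30.5364*d - 7.9212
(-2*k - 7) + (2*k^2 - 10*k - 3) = 2*k^2 - 12*k - 10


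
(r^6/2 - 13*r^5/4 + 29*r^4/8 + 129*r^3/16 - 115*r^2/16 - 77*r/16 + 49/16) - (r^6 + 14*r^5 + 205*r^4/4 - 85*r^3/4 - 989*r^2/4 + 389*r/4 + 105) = -r^6/2 - 69*r^5/4 - 381*r^4/8 + 469*r^3/16 + 3841*r^2/16 - 1633*r/16 - 1631/16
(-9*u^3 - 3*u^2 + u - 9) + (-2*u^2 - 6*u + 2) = -9*u^3 - 5*u^2 - 5*u - 7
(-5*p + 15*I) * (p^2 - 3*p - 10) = -5*p^3 + 15*p^2 + 15*I*p^2 + 50*p - 45*I*p - 150*I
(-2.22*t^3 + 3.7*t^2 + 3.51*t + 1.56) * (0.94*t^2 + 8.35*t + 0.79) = -2.0868*t^5 - 15.059*t^4 + 32.4406*t^3 + 33.6979*t^2 + 15.7989*t + 1.2324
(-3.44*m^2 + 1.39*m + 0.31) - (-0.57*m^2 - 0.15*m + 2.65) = -2.87*m^2 + 1.54*m - 2.34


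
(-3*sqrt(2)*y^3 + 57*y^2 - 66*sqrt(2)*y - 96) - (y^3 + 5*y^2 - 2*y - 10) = -3*sqrt(2)*y^3 - y^3 + 52*y^2 - 66*sqrt(2)*y + 2*y - 86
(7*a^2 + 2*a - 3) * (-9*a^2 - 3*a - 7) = -63*a^4 - 39*a^3 - 28*a^2 - 5*a + 21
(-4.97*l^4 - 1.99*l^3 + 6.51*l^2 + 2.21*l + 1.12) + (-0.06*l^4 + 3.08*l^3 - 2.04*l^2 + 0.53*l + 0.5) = -5.03*l^4 + 1.09*l^3 + 4.47*l^2 + 2.74*l + 1.62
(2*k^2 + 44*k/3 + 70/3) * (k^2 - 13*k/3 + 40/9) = 2*k^4 + 6*k^3 - 94*k^2/3 - 970*k/27 + 2800/27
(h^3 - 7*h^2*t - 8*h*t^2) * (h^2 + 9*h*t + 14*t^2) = h^5 + 2*h^4*t - 57*h^3*t^2 - 170*h^2*t^3 - 112*h*t^4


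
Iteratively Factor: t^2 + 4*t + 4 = (t + 2)*(t + 2)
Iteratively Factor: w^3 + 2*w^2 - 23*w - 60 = (w + 3)*(w^2 - w - 20) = (w + 3)*(w + 4)*(w - 5)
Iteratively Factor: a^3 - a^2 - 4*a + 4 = (a - 2)*(a^2 + a - 2) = (a - 2)*(a + 2)*(a - 1)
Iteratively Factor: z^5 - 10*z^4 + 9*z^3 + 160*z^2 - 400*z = (z - 5)*(z^4 - 5*z^3 - 16*z^2 + 80*z) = z*(z - 5)*(z^3 - 5*z^2 - 16*z + 80) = z*(z - 5)*(z - 4)*(z^2 - z - 20) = z*(z - 5)^2*(z - 4)*(z + 4)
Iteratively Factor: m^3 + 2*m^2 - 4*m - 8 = (m + 2)*(m^2 - 4) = (m - 2)*(m + 2)*(m + 2)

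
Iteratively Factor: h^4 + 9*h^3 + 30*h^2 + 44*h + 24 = (h + 3)*(h^3 + 6*h^2 + 12*h + 8) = (h + 2)*(h + 3)*(h^2 + 4*h + 4) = (h + 2)^2*(h + 3)*(h + 2)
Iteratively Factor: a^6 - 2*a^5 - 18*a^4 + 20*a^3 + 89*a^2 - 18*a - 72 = (a - 3)*(a^5 + a^4 - 15*a^3 - 25*a^2 + 14*a + 24) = (a - 3)*(a + 2)*(a^4 - a^3 - 13*a^2 + a + 12) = (a - 4)*(a - 3)*(a + 2)*(a^3 + 3*a^2 - a - 3) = (a - 4)*(a - 3)*(a + 1)*(a + 2)*(a^2 + 2*a - 3) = (a - 4)*(a - 3)*(a - 1)*(a + 1)*(a + 2)*(a + 3)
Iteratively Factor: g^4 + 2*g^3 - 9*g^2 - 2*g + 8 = (g - 2)*(g^3 + 4*g^2 - g - 4) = (g - 2)*(g - 1)*(g^2 + 5*g + 4) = (g - 2)*(g - 1)*(g + 4)*(g + 1)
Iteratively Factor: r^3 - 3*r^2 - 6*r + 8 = (r + 2)*(r^2 - 5*r + 4) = (r - 1)*(r + 2)*(r - 4)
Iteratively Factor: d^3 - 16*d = (d + 4)*(d^2 - 4*d) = d*(d + 4)*(d - 4)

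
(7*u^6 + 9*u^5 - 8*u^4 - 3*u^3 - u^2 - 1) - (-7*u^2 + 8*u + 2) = 7*u^6 + 9*u^5 - 8*u^4 - 3*u^3 + 6*u^2 - 8*u - 3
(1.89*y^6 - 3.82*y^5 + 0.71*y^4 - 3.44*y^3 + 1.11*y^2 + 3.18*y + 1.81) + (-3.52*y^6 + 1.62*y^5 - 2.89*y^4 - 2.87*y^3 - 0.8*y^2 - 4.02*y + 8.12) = -1.63*y^6 - 2.2*y^5 - 2.18*y^4 - 6.31*y^3 + 0.31*y^2 - 0.839999999999999*y + 9.93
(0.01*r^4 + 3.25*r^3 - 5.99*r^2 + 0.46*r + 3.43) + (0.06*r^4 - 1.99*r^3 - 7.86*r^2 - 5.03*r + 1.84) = 0.07*r^4 + 1.26*r^3 - 13.85*r^2 - 4.57*r + 5.27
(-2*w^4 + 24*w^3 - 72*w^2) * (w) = -2*w^5 + 24*w^4 - 72*w^3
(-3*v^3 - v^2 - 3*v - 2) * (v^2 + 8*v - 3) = -3*v^5 - 25*v^4 - 2*v^3 - 23*v^2 - 7*v + 6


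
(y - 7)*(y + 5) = y^2 - 2*y - 35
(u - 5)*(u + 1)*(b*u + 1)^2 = b^2*u^4 - 4*b^2*u^3 - 5*b^2*u^2 + 2*b*u^3 - 8*b*u^2 - 10*b*u + u^2 - 4*u - 5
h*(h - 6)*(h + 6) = h^3 - 36*h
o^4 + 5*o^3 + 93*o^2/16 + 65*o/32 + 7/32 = (o + 1/4)^2*(o + 1)*(o + 7/2)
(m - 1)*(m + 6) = m^2 + 5*m - 6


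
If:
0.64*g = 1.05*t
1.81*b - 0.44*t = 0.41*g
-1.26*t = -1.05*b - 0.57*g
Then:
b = 0.00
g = 0.00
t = 0.00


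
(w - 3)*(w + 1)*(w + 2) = w^3 - 7*w - 6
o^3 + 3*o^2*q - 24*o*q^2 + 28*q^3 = (o - 2*q)^2*(o + 7*q)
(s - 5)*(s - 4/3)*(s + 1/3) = s^3 - 6*s^2 + 41*s/9 + 20/9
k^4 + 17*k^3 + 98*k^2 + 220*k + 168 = (k + 2)^2*(k + 6)*(k + 7)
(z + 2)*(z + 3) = z^2 + 5*z + 6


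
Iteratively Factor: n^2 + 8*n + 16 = (n + 4)*(n + 4)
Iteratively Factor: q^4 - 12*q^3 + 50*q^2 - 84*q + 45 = (q - 1)*(q^3 - 11*q^2 + 39*q - 45) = (q - 5)*(q - 1)*(q^2 - 6*q + 9) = (q - 5)*(q - 3)*(q - 1)*(q - 3)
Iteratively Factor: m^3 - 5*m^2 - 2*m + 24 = (m - 3)*(m^2 - 2*m - 8) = (m - 3)*(m + 2)*(m - 4)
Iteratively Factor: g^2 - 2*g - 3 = (g - 3)*(g + 1)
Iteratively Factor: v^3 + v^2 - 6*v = (v - 2)*(v^2 + 3*v) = v*(v - 2)*(v + 3)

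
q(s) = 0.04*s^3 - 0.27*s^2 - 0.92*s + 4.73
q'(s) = 0.12*s^2 - 0.54*s - 0.92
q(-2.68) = 4.49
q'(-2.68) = 1.39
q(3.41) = 0.04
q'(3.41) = -1.37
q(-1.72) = 5.31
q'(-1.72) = 0.36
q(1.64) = 2.67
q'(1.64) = -1.48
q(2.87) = 0.81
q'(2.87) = -1.48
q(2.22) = 1.79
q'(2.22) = -1.53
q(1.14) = 3.39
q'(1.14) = -1.38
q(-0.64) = 5.20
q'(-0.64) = -0.53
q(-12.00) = -92.23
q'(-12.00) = 22.84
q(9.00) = 3.74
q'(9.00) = 3.94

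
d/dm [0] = 0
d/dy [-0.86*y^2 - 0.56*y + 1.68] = -1.72*y - 0.56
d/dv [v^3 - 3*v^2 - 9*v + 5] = 3*v^2 - 6*v - 9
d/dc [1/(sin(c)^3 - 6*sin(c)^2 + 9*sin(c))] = 3*(1 - sin(c))*cos(c)/((sin(c) - 3)^3*sin(c)^2)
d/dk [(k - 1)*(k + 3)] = 2*k + 2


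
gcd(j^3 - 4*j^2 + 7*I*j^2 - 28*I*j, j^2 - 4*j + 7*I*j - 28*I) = j^2 + j*(-4 + 7*I) - 28*I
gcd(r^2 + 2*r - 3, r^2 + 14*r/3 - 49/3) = 1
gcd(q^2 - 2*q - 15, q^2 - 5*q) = q - 5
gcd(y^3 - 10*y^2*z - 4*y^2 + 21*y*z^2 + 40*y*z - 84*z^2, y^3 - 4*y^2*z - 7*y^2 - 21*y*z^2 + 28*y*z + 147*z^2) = y - 7*z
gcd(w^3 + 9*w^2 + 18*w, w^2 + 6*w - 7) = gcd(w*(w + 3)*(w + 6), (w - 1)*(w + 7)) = 1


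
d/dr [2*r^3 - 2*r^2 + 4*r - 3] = 6*r^2 - 4*r + 4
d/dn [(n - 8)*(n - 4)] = 2*n - 12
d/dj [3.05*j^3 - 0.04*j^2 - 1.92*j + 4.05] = 9.15*j^2 - 0.08*j - 1.92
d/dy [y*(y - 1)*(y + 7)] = 3*y^2 + 12*y - 7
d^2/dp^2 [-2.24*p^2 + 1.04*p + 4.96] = -4.48000000000000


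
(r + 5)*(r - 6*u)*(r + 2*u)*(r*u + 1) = r^4*u - 4*r^3*u^2 + 5*r^3*u + r^3 - 12*r^2*u^3 - 20*r^2*u^2 - 4*r^2*u + 5*r^2 - 60*r*u^3 - 12*r*u^2 - 20*r*u - 60*u^2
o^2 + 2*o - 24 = (o - 4)*(o + 6)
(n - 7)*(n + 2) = n^2 - 5*n - 14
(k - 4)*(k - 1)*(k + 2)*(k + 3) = k^4 - 15*k^2 - 10*k + 24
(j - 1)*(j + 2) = j^2 + j - 2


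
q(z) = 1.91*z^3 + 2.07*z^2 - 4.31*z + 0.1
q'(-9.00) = 422.56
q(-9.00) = -1185.83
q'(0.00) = -4.31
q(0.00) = 0.10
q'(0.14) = -3.62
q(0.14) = -0.46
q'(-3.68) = 58.05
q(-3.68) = -51.19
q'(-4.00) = 70.81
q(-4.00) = -71.78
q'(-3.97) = 69.56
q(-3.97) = -69.67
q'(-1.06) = -2.26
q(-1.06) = 4.72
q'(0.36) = -2.08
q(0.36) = -1.09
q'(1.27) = 10.19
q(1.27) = 1.88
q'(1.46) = 13.95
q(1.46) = 4.16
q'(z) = 5.73*z^2 + 4.14*z - 4.31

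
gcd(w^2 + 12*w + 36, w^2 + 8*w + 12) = w + 6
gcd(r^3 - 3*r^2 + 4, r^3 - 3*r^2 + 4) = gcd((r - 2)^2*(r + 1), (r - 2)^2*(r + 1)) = r^3 - 3*r^2 + 4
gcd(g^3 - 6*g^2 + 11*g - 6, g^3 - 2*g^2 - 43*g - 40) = 1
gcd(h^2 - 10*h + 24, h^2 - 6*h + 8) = h - 4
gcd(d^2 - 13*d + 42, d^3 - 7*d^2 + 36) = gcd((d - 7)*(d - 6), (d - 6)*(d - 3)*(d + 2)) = d - 6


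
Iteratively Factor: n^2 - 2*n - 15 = (n - 5)*(n + 3)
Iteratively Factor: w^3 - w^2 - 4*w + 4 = (w + 2)*(w^2 - 3*w + 2) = (w - 1)*(w + 2)*(w - 2)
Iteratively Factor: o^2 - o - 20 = (o - 5)*(o + 4)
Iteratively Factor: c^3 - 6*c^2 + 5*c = (c - 5)*(c^2 - c) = (c - 5)*(c - 1)*(c)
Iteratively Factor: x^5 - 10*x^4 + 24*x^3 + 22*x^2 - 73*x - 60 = (x + 1)*(x^4 - 11*x^3 + 35*x^2 - 13*x - 60) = (x - 5)*(x + 1)*(x^3 - 6*x^2 + 5*x + 12) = (x - 5)*(x - 4)*(x + 1)*(x^2 - 2*x - 3) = (x - 5)*(x - 4)*(x + 1)^2*(x - 3)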